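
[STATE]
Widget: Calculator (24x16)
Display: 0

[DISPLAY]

                       0
┌───┬───┬───┬───┐       
│ 7 │ 8 │ 9 │ ÷ │       
├───┼───┼───┼───┤       
│ 4 │ 5 │ 6 │ × │       
├───┼───┼───┼───┤       
│ 1 │ 2 │ 3 │ - │       
├───┼───┼───┼───┤       
│ 0 │ . │ = │ + │       
├───┼───┼───┼───┤       
│ C │ MC│ MR│ M+│       
└───┴───┴───┴───┘       
                        
                        
                        
                        


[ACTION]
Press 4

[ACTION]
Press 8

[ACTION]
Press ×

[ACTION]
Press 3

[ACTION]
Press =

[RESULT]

                     144
┌───┬───┬───┬───┐       
│ 7 │ 8 │ 9 │ ÷ │       
├───┼───┼───┼───┤       
│ 4 │ 5 │ 6 │ × │       
├───┼───┼───┼───┤       
│ 1 │ 2 │ 3 │ - │       
├───┼───┼───┼───┤       
│ 0 │ . │ = │ + │       
├───┼───┼───┼───┤       
│ C │ MC│ MR│ M+│       
└───┴───┴───┴───┘       
                        
                        
                        
                        


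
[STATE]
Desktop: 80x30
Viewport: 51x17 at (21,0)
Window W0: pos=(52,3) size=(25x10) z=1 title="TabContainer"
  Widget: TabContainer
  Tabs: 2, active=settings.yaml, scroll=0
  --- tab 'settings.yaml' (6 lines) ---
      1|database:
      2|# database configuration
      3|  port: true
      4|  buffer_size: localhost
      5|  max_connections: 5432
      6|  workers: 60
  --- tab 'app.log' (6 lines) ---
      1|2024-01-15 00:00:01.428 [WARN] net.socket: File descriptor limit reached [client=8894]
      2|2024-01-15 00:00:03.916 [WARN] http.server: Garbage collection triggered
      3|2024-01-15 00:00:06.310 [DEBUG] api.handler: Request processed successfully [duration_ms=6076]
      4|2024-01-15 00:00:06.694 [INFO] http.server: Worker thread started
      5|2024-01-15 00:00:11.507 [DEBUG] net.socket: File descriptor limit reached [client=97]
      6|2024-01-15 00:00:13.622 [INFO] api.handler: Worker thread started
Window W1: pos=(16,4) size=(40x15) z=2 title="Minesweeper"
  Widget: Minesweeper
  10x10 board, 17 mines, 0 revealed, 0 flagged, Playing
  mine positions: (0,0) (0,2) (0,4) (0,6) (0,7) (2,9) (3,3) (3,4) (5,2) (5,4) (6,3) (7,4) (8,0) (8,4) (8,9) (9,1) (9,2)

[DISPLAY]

                                                   
                                                   
                                                   
                               ┏━━━━━━━━━━━━━━━━━━━
━━━━━━━━━━━━━━━━━━━━━━━━━━━━━━━━━━┓bContainer      
esweeper                          ┃────────────────
──────────────────────────────────┨ttings.yaml]│ ap
■■■■■■                            ┃────────────────
■■■■■■                            ┃abase:          
■■■■■■                            ┃atabase configur
■■■■■■                            ┃ort: true       
■■■■■■                            ┃uffer_size: loca
■■■■■■                            ┃━━━━━━━━━━━━━━━━
■■■■■■                            ┃                
■■■■■■                            ┃                
■■■■■■                            ┃                
■■■■■■                            ┃                


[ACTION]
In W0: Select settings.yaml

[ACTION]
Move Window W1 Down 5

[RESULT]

                                                   
                                                   
                                                   
                               ┏━━━━━━━━━━━━━━━━━━━
                               ┃ TabContainer      
                               ┠───────────────────
                               ┃[settings.yaml]│ ap
                               ┃───────────────────
                               ┃database:          
━━━━━━━━━━━━━━━━━━━━━━━━━━━━━━━━━━┓atabase configur
esweeper                          ┃ort: true       
──────────────────────────────────┨uffer_size: loca
■■■■■■                            ┃━━━━━━━━━━━━━━━━
■■■■■■                            ┃                
■■■■■■                            ┃                
■■■■■■                            ┃                
■■■■■■                            ┃                


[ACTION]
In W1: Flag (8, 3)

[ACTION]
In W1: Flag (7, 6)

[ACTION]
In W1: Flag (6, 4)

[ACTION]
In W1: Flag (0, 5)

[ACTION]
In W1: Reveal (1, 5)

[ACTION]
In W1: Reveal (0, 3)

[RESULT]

                                                   
                                                   
                                                   
                               ┏━━━━━━━━━━━━━━━━━━━
                               ┃ TabContainer      
                               ┠───────────────────
                               ┃[settings.yaml]│ ap
                               ┃───────────────────
                               ┃database:          
━━━━━━━━━━━━━━━━━━━━━━━━━━━━━━━━━━┓atabase configur
esweeper                          ┃ort: true       
──────────────────────────────────┨uffer_size: loca
■⚑■■■■                            ┃━━━━━━━━━━━━━━━━
■2■■■■                            ┃                
■■■■■■                            ┃                
■■■■■■                            ┃                
■■■■■■                            ┃                


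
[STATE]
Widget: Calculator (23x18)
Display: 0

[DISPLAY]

                      0
┌───┬───┬───┬───┐      
│ 7 │ 8 │ 9 │ ÷ │      
├───┼───┼───┼───┤      
│ 4 │ 5 │ 6 │ × │      
├───┼───┼───┼───┤      
│ 1 │ 2 │ 3 │ - │      
├───┼───┼───┼───┤      
│ 0 │ . │ = │ + │      
├───┼───┼───┼───┤      
│ C │ MC│ MR│ M+│      
└───┴───┴───┴───┘      
                       
                       
                       
                       
                       
                       


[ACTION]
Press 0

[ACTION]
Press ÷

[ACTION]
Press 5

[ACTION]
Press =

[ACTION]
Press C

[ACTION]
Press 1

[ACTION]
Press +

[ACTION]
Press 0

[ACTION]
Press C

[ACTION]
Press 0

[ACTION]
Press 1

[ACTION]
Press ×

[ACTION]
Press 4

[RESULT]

                      4
┌───┬───┬───┬───┐      
│ 7 │ 8 │ 9 │ ÷ │      
├───┼───┼───┼───┤      
│ 4 │ 5 │ 6 │ × │      
├───┼───┼───┼───┤      
│ 1 │ 2 │ 3 │ - │      
├───┼───┼───┼───┤      
│ 0 │ . │ = │ + │      
├───┼───┼───┼───┤      
│ C │ MC│ MR│ M+│      
└───┴───┴───┴───┘      
                       
                       
                       
                       
                       
                       


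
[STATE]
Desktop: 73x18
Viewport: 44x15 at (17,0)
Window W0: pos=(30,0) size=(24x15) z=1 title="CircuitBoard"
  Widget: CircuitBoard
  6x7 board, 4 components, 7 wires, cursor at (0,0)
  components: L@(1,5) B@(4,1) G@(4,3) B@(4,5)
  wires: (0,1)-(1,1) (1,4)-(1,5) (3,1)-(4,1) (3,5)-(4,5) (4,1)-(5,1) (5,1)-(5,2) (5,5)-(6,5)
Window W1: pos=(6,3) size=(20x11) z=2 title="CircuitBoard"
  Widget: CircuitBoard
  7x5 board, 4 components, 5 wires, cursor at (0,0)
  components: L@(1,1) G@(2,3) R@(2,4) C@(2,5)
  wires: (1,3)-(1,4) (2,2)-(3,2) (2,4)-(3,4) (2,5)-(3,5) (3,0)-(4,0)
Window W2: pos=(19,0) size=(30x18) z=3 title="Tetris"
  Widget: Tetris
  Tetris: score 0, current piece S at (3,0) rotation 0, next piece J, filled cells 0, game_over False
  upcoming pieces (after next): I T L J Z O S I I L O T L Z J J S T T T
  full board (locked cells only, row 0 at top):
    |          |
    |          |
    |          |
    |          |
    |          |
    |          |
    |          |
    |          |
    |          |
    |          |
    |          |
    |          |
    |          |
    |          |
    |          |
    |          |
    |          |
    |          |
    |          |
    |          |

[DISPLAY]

  ┏━━━━━━━━━━━━━━━━━━━━━━━━━━━━┓━━━━┓       
  ┃ Tetris                     ┃    ┃       
  ┠────────────────────────────┨────┨       
━━┃          │Next:            ┃    ┃       
ar┃          │█                ┃    ┃       
──┃          │███              ┃    ┃       
 4┃          │                 ┃  · ┃       
  ┃          │                 ┃    ┃       
  ┃          │                 ┃    ┃       
  ┃          │Score:           ┃    ┃       
  ┃          │0                ┃    ┃       
  ┃          │                 ┃    ┃       
  ┃          │                 ┃    ┃       
━━┃          │                 ┃    ┃       
  ┃          │                 ┃━━━━┛       


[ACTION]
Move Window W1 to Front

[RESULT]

  ┏━━━━━━━━━━━━━━━━━━━━━━━━━━━━┓━━━━┓       
  ┃ Tetris                     ┃    ┃       
  ┠────────────────────────────┨────┨       
━━━━━━━━┓    │Next:            ┃    ┃       
ard     ┃    │█                ┃    ┃       
────────┨    │███              ┃    ┃       
 4 5 6  ┃    │                 ┃  · ┃       
        ┃    │                 ┃    ┃       
        ┃    │                 ┃    ┃       
      · ┃    │Score:           ┃    ┃       
        ┃    │0                ┃    ┃       
  ·   G ┃    │                 ┃    ┃       
  │     ┃    │                 ┃    ┃       
━━━━━━━━┛    │                 ┃    ┃       
  ┃          │                 ┃━━━━┛       


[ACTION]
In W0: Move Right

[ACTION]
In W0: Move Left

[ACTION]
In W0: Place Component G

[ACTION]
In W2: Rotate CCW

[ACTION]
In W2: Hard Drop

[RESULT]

  ┏━━━━━━━━━━━━━━━━━━━━━━━━━━━━┓━━━━┓       
  ┃ Tetris                     ┃    ┃       
  ┠────────────────────────────┨────┨       
━━━━━━━━┓    │Next:            ┃    ┃       
ard     ┃    │████             ┃    ┃       
────────┨    │                 ┃    ┃       
 4 5 6  ┃    │                 ┃  · ┃       
        ┃    │                 ┃    ┃       
        ┃    │                 ┃    ┃       
      · ┃    │Score:           ┃    ┃       
        ┃    │0                ┃    ┃       
  ·   G ┃    │                 ┃    ┃       
  │     ┃    │                 ┃    ┃       
━━━━━━━━┛    │                 ┃    ┃       
  ┃   ░      │                 ┃━━━━┛       


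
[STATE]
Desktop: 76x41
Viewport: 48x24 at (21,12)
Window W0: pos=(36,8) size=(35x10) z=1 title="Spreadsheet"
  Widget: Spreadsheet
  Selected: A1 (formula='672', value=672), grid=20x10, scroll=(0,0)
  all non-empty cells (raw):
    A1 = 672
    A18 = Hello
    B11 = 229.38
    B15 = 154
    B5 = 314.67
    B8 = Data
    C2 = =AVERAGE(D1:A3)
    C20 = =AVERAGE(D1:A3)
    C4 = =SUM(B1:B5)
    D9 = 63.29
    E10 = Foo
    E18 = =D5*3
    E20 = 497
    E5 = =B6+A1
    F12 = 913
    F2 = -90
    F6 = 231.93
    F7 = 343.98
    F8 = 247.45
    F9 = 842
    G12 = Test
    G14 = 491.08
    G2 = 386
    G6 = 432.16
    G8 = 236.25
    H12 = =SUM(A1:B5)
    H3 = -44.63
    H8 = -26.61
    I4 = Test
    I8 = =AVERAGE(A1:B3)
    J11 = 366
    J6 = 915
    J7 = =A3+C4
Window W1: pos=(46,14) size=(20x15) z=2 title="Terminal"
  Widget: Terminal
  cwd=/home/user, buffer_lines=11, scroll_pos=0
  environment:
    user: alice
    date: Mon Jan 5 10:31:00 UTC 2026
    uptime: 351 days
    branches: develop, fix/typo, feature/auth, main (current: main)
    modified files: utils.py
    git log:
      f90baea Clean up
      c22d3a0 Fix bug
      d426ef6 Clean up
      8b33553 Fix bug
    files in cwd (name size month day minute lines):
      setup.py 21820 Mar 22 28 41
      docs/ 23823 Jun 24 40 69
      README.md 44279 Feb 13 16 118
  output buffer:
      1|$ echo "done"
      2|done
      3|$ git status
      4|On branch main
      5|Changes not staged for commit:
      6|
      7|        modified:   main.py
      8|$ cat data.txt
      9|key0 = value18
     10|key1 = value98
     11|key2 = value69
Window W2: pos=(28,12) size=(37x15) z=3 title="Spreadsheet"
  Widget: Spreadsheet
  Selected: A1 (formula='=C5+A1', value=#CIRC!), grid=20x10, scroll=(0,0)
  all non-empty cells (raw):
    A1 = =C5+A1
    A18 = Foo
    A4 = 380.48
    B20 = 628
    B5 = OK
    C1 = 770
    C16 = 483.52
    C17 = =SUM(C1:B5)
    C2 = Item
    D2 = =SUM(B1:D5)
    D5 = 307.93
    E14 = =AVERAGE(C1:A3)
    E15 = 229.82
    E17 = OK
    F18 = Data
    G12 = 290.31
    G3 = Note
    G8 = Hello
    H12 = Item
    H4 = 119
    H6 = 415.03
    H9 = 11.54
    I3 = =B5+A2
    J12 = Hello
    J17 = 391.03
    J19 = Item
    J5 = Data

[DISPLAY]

       ┏━━━━━━━━━━━━━━━━━━━━━━━━━━━━━━━━━━━┓   D
       ┃ Spreadsheet                       ┃----
       ┠───────────────────────────────────┨┓   
       ┃A1: =C5+A1                         ┃┃   
       ┃       A       B       C       D   ┃┨   
       ┃-----------------------------------┃┃━━━
       ┃  1 [#CIRC!]       0     770       ┃┃   
       ┃  2        0       0Item    #CIRC! ┃┃   
       ┃  3        0       0       0       ┃┃   
       ┃  4   380.48       0       0       ┃┃   
       ┃  5        0OK             0  307.9┃┃   
       ┃  6        0       0       0       ┃┃   
       ┃  7        0       0       0       ┃┃   
       ┃  8        0       0       0       ┃┃   
       ┗━━━━━━━━━━━━━━━━━━━━━━━━━━━━━━━━━━━┛┃   
                         ┃key2 = value69    ┃   
                         ┗━━━━━━━━━━━━━━━━━━┛   
                                                
                                                
                                                
                                                
                                                
                                                
                                                


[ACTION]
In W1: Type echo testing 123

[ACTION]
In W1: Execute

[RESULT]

       ┏━━━━━━━━━━━━━━━━━━━━━━━━━━━━━━━━━━━┓   D
       ┃ Spreadsheet                       ┃----
       ┠───────────────────────────────────┨┓   
       ┃A1: =C5+A1                         ┃┃   
       ┃       A       B       C       D   ┃┨   
       ┃-----------------------------------┃┃━━━
       ┃  1 [#CIRC!]       0     770       ┃┃   
       ┃  2        0       0Item    #CIRC! ┃┃   
       ┃  3        0       0       0       ┃┃   
       ┃  4   380.48       0       0       ┃┃   
       ┃  5        0OK             0  307.9┃┃   
       ┃  6        0       0       0       ┃┃   
       ┃  7        0       0       0       ┃┃   
       ┃  8        0       0       0       ┃┃   
       ┗━━━━━━━━━━━━━━━━━━━━━━━━━━━━━━━━━━━┛┃   
                         ┃$ █               ┃   
                         ┗━━━━━━━━━━━━━━━━━━┛   
                                                
                                                
                                                
                                                
                                                
                                                
                                                


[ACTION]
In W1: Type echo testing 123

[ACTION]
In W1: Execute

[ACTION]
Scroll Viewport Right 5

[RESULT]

  ┏━━━━━━━━━━━━━━━━━━━━━━━━━━━━━━━━━━━┓   D ┃   
  ┃ Spreadsheet                       ┃-----┃   
  ┠───────────────────────────────────┨┓    ┃   
  ┃A1: =C5+A1                         ┃┃    ┃   
  ┃       A       B       C       D   ┃┨    ┃   
  ┃-----------------------------------┃┃━━━━┛   
  ┃  1 [#CIRC!]       0     770       ┃┃        
  ┃  2        0       0Item    #CIRC! ┃┃        
  ┃  3        0       0       0       ┃┃        
  ┃  4   380.48       0       0       ┃┃        
  ┃  5        0OK             0  307.9┃┃        
  ┃  6        0       0       0       ┃┃        
  ┃  7        0       0       0       ┃┃        
  ┃  8        0       0       0       ┃┃        
  ┗━━━━━━━━━━━━━━━━━━━━━━━━━━━━━━━━━━━┛┃        
                    ┃$ █               ┃        
                    ┗━━━━━━━━━━━━━━━━━━┛        
                                                
                                                
                                                
                                                
                                                
                                                
                                                


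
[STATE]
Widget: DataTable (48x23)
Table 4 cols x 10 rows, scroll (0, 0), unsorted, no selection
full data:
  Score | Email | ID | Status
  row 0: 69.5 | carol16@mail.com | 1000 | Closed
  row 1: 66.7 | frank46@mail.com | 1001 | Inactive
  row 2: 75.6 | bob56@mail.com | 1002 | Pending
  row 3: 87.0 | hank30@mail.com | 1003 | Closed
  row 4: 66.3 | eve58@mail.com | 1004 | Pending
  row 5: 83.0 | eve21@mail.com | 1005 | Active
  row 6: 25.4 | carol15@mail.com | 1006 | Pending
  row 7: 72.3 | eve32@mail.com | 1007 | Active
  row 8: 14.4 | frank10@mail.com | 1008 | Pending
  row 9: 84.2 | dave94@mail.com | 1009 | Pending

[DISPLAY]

Score│Email           │ID  │Status              
─────┼────────────────┼────┼────────            
69.5 │carol16@mail.com│1000│Closed              
66.7 │frank46@mail.com│1001│Inactive            
75.6 │bob56@mail.com  │1002│Pending             
87.0 │hank30@mail.com │1003│Closed              
66.3 │eve58@mail.com  │1004│Pending             
83.0 │eve21@mail.com  │1005│Active              
25.4 │carol15@mail.com│1006│Pending             
72.3 │eve32@mail.com  │1007│Active              
14.4 │frank10@mail.com│1008│Pending             
84.2 │dave94@mail.com │1009│Pending             
                                                
                                                
                                                
                                                
                                                
                                                
                                                
                                                
                                                
                                                
                                                


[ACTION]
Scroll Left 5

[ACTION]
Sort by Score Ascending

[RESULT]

Scor▲│Email           │ID  │Status              
─────┼────────────────┼────┼────────            
14.4 │frank10@mail.com│1008│Pending             
25.4 │carol15@mail.com│1006│Pending             
66.3 │eve58@mail.com  │1004│Pending             
66.7 │frank46@mail.com│1001│Inactive            
69.5 │carol16@mail.com│1000│Closed              
72.3 │eve32@mail.com  │1007│Active              
75.6 │bob56@mail.com  │1002│Pending             
83.0 │eve21@mail.com  │1005│Active              
84.2 │dave94@mail.com │1009│Pending             
87.0 │hank30@mail.com │1003│Closed              
                                                
                                                
                                                
                                                
                                                
                                                
                                                
                                                
                                                
                                                
                                                


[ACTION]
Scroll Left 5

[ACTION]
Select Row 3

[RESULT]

Scor▲│Email           │ID  │Status              
─────┼────────────────┼────┼────────            
14.4 │frank10@mail.com│1008│Pending             
25.4 │carol15@mail.com│1006│Pending             
66.3 │eve58@mail.com  │1004│Pending             
>6.7 │frank46@mail.com│1001│Inactive            
69.5 │carol16@mail.com│1000│Closed              
72.3 │eve32@mail.com  │1007│Active              
75.6 │bob56@mail.com  │1002│Pending             
83.0 │eve21@mail.com  │1005│Active              
84.2 │dave94@mail.com │1009│Pending             
87.0 │hank30@mail.com │1003│Closed              
                                                
                                                
                                                
                                                
                                                
                                                
                                                
                                                
                                                
                                                
                                                


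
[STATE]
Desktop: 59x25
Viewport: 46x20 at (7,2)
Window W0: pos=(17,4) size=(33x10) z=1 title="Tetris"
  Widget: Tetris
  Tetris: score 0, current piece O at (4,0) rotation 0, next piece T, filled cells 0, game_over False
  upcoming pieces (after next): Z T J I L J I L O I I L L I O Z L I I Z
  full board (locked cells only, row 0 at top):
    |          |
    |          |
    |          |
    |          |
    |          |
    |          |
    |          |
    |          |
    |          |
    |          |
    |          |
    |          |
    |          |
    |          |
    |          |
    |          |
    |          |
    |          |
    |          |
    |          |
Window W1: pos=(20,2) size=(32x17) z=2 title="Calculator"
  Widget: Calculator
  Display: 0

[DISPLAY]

             ┏━━━━━━━━━━━━━━━━━━━━━━━━━━━━━━┓ 
             ┃ Calculator                   ┃ 
          ┏━━┠──────────────────────────────┨ 
          ┃ T┃                             0┃ 
          ┠──┃┌───┬───┬───┬───┐             ┃ 
          ┃  ┃│ 7 │ 8 │ 9 │ ÷ │             ┃ 
          ┃  ┃├───┼───┼───┼───┤             ┃ 
          ┃  ┃│ 4 │ 5 │ 6 │ × │             ┃ 
          ┃  ┃├───┼───┼───┼───┤             ┃ 
          ┃  ┃│ 1 │ 2 │ 3 │ - │             ┃ 
          ┃  ┃├───┼───┼───┼───┤             ┃ 
          ┗━━┃│ 0 │ . │ = │ + │             ┃ 
             ┃├───┼───┼───┼───┤             ┃ 
             ┃│ C │ MC│ MR│ M+│             ┃ 
             ┃└───┴───┴───┴───┘             ┃ 
             ┃                              ┃ 
             ┗━━━━━━━━━━━━━━━━━━━━━━━━━━━━━━┛ 
                                              
                                              
                                              


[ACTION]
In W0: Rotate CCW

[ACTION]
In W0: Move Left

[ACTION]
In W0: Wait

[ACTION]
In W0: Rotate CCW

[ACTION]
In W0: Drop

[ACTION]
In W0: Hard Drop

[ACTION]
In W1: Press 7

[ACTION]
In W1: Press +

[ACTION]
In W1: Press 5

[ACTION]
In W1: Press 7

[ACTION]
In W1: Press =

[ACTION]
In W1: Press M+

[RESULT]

             ┏━━━━━━━━━━━━━━━━━━━━━━━━━━━━━━┓ 
             ┃ Calculator                   ┃ 
          ┏━━┠──────────────────────────────┨ 
          ┃ T┃                            64┃ 
          ┠──┃┌───┬───┬───┬───┐             ┃ 
          ┃  ┃│ 7 │ 8 │ 9 │ ÷ │             ┃ 
          ┃  ┃├───┼───┼───┼───┤             ┃ 
          ┃  ┃│ 4 │ 5 │ 6 │ × │             ┃ 
          ┃  ┃├───┼───┼───┼───┤             ┃ 
          ┃  ┃│ 1 │ 2 │ 3 │ - │             ┃ 
          ┃  ┃├───┼───┼───┼───┤             ┃ 
          ┗━━┃│ 0 │ . │ = │ + │             ┃ 
             ┃├───┼───┼───┼───┤             ┃ 
             ┃│ C │ MC│ MR│ M+│             ┃ 
             ┃└───┴───┴───┴───┘             ┃ 
             ┃                              ┃ 
             ┗━━━━━━━━━━━━━━━━━━━━━━━━━━━━━━┛ 
                                              
                                              
                                              


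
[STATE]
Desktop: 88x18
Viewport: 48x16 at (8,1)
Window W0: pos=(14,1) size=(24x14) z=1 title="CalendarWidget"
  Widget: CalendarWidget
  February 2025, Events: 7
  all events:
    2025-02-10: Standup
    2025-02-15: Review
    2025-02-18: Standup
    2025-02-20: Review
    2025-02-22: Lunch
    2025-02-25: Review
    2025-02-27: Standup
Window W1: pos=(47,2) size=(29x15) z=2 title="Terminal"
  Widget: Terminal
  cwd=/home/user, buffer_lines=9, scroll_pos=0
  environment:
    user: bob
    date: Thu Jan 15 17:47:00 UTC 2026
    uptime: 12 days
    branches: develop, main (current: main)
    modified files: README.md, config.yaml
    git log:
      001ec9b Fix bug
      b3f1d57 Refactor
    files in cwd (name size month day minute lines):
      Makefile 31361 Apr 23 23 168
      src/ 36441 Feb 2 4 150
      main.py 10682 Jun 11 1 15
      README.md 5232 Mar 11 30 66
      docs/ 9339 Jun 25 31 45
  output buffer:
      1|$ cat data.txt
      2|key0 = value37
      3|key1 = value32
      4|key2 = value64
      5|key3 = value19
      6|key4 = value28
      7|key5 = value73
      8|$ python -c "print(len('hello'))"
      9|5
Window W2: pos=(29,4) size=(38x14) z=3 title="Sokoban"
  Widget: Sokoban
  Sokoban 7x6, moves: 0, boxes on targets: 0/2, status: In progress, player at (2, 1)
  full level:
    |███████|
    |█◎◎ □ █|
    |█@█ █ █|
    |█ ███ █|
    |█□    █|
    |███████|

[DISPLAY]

      ┏━━━━━━━━━━━━━━━━━━━━━━┓                  
      ┃ CalendarWidget       ┃         ┏━━━━━━━━
      ┠──────────────────────┨         ┃ Termina
      ┃    February 2┏━━━━━━━━━━━━━━━━━━━━━━━━━━
      ┃Mo Tu We Th Fr┃ Sokoban                  
      ┃              ┠──────────────────────────
      ┃ 3  4  5  6  7┃███████                   
      ┃10* 11 12 13 1┃█◎◎ □ █                   
      ┃17 18* 19 20* ┃█@█ █ █                   
      ┃24 25* 26 27* ┃█ ███ █                   
      ┃              ┃█□    █                   
      ┃              ┃███████                   
      ┃              ┃Moves: 0  0/2             
      ┗━━━━━━━━━━━━━━┃                          
                     ┃                          
                     ┃                          


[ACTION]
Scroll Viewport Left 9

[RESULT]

              ┏━━━━━━━━━━━━━━━━━━━━━━┓          
              ┃ CalendarWidget       ┃         ┏
              ┠──────────────────────┨         ┃
              ┃    February 2┏━━━━━━━━━━━━━━━━━━
              ┃Mo Tu We Th Fr┃ Sokoban          
              ┃              ┠──────────────────
              ┃ 3  4  5  6  7┃███████           
              ┃10* 11 12 13 1┃█◎◎ □ █           
              ┃17 18* 19 20* ┃█@█ █ █           
              ┃24 25* 26 27* ┃█ ███ █           
              ┃              ┃█□    █           
              ┃              ┃███████           
              ┃              ┃Moves: 0  0/2     
              ┗━━━━━━━━━━━━━━┃                  
                             ┃                  
                             ┃                  


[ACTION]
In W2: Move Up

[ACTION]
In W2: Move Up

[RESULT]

              ┏━━━━━━━━━━━━━━━━━━━━━━┓          
              ┃ CalendarWidget       ┃         ┏
              ┠──────────────────────┨         ┃
              ┃    February 2┏━━━━━━━━━━━━━━━━━━
              ┃Mo Tu We Th Fr┃ Sokoban          
              ┃              ┠──────────────────
              ┃ 3  4  5  6  7┃███████           
              ┃10* 11 12 13 1┃█+◎ □ █           
              ┃17 18* 19 20* ┃█ █ █ █           
              ┃24 25* 26 27* ┃█ ███ █           
              ┃              ┃█□    █           
              ┃              ┃███████           
              ┃              ┃Moves: 1  0/2     
              ┗━━━━━━━━━━━━━━┃                  
                             ┃                  
                             ┃                  


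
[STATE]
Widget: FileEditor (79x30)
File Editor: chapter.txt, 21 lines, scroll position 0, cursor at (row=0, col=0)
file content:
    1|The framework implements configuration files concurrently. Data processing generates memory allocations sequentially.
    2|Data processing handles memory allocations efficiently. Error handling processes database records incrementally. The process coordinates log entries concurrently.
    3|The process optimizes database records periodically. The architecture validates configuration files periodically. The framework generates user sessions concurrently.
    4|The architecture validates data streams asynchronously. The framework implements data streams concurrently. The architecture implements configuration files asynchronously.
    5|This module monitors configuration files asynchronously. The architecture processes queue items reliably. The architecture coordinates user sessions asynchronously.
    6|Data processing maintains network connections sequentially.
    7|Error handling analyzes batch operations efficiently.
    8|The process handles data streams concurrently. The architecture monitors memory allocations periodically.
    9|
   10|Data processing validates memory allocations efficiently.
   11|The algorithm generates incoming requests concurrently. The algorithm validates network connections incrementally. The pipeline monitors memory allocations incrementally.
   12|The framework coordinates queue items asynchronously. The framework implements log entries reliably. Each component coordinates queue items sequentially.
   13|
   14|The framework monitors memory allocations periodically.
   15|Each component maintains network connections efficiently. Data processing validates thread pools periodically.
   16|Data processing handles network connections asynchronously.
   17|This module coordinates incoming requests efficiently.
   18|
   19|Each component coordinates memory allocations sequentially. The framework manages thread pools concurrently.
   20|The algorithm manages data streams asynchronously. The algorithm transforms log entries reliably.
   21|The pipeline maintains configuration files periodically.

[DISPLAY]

█he framework implements configuration files concurrently. Data processing gen▲
Data processing handles memory allocations efficiently. Error handling process█
The process optimizes database records periodically. The architecture validate░
The architecture validates data streams asynchronously. The framework implemen░
This module monitors configuration files asynchronously. The architecture proc░
Data processing maintains network connections sequentially.                   ░
Error handling analyzes batch operations efficiently.                         ░
The process handles data streams concurrently. The architecture monitors memor░
                                                                              ░
Data processing validates memory allocations efficiently.                     ░
The algorithm generates incoming requests concurrently. The algorithm validate░
The framework coordinates queue items asynchronously. The framework implements░
                                                                              ░
The framework monitors memory allocations periodically.                       ░
Each component maintains network connections efficiently. Data processing vali░
Data processing handles network connections asynchronously.                   ░
This module coordinates incoming requests efficiently.                        ░
                                                                              ░
Each component coordinates memory allocations sequentially. The framework mana░
The algorithm manages data streams asynchronously. The algorithm transforms lo░
The pipeline maintains configuration files periodically.                      ░
                                                                              ░
                                                                              ░
                                                                              ░
                                                                              ░
                                                                              ░
                                                                              ░
                                                                              ░
                                                                              ░
                                                                              ▼


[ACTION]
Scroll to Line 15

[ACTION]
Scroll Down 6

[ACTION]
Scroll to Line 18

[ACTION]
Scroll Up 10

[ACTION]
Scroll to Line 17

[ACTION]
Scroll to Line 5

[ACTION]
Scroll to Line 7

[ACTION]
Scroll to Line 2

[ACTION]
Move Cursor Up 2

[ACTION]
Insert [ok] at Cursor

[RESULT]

ok█he framework implements configuration files concurrently. Data processing g▲
Data processing handles memory allocations efficiently. Error handling process█
The process optimizes database records periodically. The architecture validate░
The architecture validates data streams asynchronously. The framework implemen░
This module monitors configuration files asynchronously. The architecture proc░
Data processing maintains network connections sequentially.                   ░
Error handling analyzes batch operations efficiently.                         ░
The process handles data streams concurrently. The architecture monitors memor░
                                                                              ░
Data processing validates memory allocations efficiently.                     ░
The algorithm generates incoming requests concurrently. The algorithm validate░
The framework coordinates queue items asynchronously. The framework implements░
                                                                              ░
The framework monitors memory allocations periodically.                       ░
Each component maintains network connections efficiently. Data processing vali░
Data processing handles network connections asynchronously.                   ░
This module coordinates incoming requests efficiently.                        ░
                                                                              ░
Each component coordinates memory allocations sequentially. The framework mana░
The algorithm manages data streams asynchronously. The algorithm transforms lo░
The pipeline maintains configuration files periodically.                      ░
                                                                              ░
                                                                              ░
                                                                              ░
                                                                              ░
                                                                              ░
                                                                              ░
                                                                              ░
                                                                              ░
                                                                              ▼


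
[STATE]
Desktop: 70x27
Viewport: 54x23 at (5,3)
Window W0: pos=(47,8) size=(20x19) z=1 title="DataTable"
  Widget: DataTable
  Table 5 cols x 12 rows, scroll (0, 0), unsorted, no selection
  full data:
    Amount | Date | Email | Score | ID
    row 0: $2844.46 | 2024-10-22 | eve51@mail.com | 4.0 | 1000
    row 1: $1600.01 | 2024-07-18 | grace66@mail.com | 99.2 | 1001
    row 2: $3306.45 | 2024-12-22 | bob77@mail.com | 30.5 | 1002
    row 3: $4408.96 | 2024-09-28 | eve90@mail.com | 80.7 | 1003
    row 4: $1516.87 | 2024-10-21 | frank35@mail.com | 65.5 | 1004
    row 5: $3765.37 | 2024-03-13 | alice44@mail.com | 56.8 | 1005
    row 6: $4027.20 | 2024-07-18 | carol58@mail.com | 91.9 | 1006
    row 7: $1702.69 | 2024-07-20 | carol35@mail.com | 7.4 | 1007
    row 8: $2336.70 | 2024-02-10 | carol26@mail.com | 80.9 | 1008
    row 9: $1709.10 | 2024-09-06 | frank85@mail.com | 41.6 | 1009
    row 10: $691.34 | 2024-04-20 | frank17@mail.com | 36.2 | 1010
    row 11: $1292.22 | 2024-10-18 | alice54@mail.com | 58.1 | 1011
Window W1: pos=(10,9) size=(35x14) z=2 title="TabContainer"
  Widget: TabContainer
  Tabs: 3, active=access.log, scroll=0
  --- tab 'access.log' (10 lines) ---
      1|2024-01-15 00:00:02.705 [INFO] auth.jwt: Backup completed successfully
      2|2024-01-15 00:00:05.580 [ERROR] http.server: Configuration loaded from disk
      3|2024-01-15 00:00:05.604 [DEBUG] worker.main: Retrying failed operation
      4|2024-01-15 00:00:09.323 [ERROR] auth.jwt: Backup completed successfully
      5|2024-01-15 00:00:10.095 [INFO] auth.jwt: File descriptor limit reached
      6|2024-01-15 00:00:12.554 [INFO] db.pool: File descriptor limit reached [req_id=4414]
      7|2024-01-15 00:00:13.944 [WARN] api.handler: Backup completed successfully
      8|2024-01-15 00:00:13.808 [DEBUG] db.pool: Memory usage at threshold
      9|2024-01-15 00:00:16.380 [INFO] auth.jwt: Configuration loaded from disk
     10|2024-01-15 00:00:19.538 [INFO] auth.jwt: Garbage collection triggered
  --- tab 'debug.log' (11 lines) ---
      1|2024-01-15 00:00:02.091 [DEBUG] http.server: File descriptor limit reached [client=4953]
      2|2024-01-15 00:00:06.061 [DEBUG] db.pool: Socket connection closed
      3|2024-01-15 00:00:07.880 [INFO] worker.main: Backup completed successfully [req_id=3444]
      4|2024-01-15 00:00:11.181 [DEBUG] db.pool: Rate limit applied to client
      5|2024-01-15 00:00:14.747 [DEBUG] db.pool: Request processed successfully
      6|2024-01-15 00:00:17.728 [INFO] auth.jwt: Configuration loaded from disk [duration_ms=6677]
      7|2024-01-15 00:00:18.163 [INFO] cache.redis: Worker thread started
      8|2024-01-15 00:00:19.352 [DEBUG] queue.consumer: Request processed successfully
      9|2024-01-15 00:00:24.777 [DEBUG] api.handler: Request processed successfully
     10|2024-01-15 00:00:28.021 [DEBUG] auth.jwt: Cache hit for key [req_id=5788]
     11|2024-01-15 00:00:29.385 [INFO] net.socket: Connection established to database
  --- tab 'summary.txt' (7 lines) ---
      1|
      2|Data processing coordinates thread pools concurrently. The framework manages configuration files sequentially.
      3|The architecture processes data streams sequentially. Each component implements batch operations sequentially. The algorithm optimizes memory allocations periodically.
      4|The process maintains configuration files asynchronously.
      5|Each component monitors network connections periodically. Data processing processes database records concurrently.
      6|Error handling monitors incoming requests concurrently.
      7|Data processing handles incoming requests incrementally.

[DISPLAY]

                                                      
                                                      
                                                      
                                                      
                                                      
                                          ┏━━━━━━━━━━━
     ┏━━━━━━━━━━━━━━━━━━━━━━━━━━━━━━━━━┓  ┃ DataTable 
     ┃ TabContainer                    ┃  ┠───────────
     ┠─────────────────────────────────┨  ┃Amount  │Da
     ┃[access.log]│ debug.log │ summary┃  ┃────────┼──
     ┃─────────────────────────────────┃  ┃$2844.46│20
     ┃2024-01-15 00:00:02.705 [INFO] au┃  ┃$1600.01│20
     ┃2024-01-15 00:00:05.580 [ERROR] h┃  ┃$3306.45│20
     ┃2024-01-15 00:00:05.604 [DEBUG] w┃  ┃$4408.96│20
     ┃2024-01-15 00:00:09.323 [ERROR] a┃  ┃$1516.87│20
     ┃2024-01-15 00:00:10.095 [INFO] au┃  ┃$3765.37│20
     ┃2024-01-15 00:00:12.554 [INFO] db┃  ┃$4027.20│20
     ┃2024-01-15 00:00:13.944 [WARN] ap┃  ┃$1702.69│20
     ┃2024-01-15 00:00:13.808 [DEBUG] d┃  ┃$2336.70│20
     ┗━━━━━━━━━━━━━━━━━━━━━━━━━━━━━━━━━┛  ┃$1709.10│20
                                          ┃$691.34 │20
                                          ┃$1292.22│20
                                          ┃           


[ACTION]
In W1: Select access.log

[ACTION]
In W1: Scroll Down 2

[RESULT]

                                                      
                                                      
                                                      
                                                      
                                                      
                                          ┏━━━━━━━━━━━
     ┏━━━━━━━━━━━━━━━━━━━━━━━━━━━━━━━━━┓  ┃ DataTable 
     ┃ TabContainer                    ┃  ┠───────────
     ┠─────────────────────────────────┨  ┃Amount  │Da
     ┃[access.log]│ debug.log │ summary┃  ┃────────┼──
     ┃─────────────────────────────────┃  ┃$2844.46│20
     ┃2024-01-15 00:00:05.604 [DEBUG] w┃  ┃$1600.01│20
     ┃2024-01-15 00:00:09.323 [ERROR] a┃  ┃$3306.45│20
     ┃2024-01-15 00:00:10.095 [INFO] au┃  ┃$4408.96│20
     ┃2024-01-15 00:00:12.554 [INFO] db┃  ┃$1516.87│20
     ┃2024-01-15 00:00:13.944 [WARN] ap┃  ┃$3765.37│20
     ┃2024-01-15 00:00:13.808 [DEBUG] d┃  ┃$4027.20│20
     ┃2024-01-15 00:00:16.380 [INFO] au┃  ┃$1702.69│20
     ┃2024-01-15 00:00:19.538 [INFO] au┃  ┃$2336.70│20
     ┗━━━━━━━━━━━━━━━━━━━━━━━━━━━━━━━━━┛  ┃$1709.10│20
                                          ┃$691.34 │20
                                          ┃$1292.22│20
                                          ┃           
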